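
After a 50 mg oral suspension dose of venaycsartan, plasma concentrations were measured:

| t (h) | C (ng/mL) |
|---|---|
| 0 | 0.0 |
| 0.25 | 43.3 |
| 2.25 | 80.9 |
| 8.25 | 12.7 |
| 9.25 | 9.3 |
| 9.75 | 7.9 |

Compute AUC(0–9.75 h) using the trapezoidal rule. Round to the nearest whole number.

Trapezoidal AUC_0→9.75:
  [0→0.25]: (0.0+43.3)/2 × 0.25 = 5.4125
  [0.25→2.25]: (43.3+80.9)/2 × 2 = 124.2
  [2.25→8.25]: (80.9+12.7)/2 × 6 = 280.8
  [8.25→9.25]: (12.7+9.3)/2 × 1 = 11.0
  [9.25→9.75]: (9.3+7.9)/2 × 0.5 = 4.3
  Sum = 425.7125 ng/mL·h

AUC = 426 ng/mL·h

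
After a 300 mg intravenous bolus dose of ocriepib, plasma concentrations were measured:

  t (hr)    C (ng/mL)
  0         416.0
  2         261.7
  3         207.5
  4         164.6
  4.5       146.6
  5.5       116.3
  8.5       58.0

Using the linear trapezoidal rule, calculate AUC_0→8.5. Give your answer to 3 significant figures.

Trapezoidal AUC_0→8.5:
  [0→2]: (416.0+261.7)/2 × 2 = 677.7
  [2→3]: (261.7+207.5)/2 × 1 = 234.6
  [3→4]: (207.5+164.6)/2 × 1 = 186.05
  [4→4.5]: (164.6+146.6)/2 × 0.5 = 77.8
  [4.5→5.5]: (146.6+116.3)/2 × 1 = 131.45
  [5.5→8.5]: (116.3+58.0)/2 × 3 = 261.45
  Sum = 1569.05 ng/mL·hr

AUC = 1570 ng/mL·hr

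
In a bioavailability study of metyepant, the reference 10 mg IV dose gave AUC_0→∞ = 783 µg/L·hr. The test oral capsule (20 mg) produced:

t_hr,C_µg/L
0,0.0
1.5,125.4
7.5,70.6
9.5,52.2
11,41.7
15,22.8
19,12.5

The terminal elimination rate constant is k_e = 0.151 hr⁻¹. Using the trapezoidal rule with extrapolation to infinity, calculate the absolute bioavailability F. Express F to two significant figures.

F = 0.74

Trapezoidal AUC_0→19 (oral capsule):
  [0→1.5]: (0.0+125.4)/2 × 1.5 = 94.05
  [1.5→7.5]: (125.4+70.6)/2 × 6 = 588.0
  [7.5→9.5]: (70.6+52.2)/2 × 2 = 122.8
  [9.5→11]: (52.2+41.7)/2 × 1.5 = 70.425
  [11→15]: (41.7+22.8)/2 × 4 = 129.0
  [15→19]: (22.8+12.5)/2 × 4 = 70.6
  Sum = 1074.875 µg/L·hr
Tail: C_last/k_e = 12.5/0.151 = 82.781
AUC_0→∞ (oral capsule) = 1074.875 + 82.781 = 1157.656 µg/L·hr
F = (AUC_ev/D_ev)/(AUC_iv/D_iv) = (1157.656/20)/(783/10) = 57.8828/78.3 = 0.7392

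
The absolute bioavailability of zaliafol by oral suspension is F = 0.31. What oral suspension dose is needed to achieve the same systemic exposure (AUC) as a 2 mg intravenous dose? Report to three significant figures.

For equal systemic exposure: F × D_ev = D_iv
D_ev = D_iv / F = 2 / 0.31 = 6.45161 mg

D_oral = 6.45 mg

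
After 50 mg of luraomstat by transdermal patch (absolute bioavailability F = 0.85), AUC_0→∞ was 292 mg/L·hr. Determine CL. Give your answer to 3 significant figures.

CL = 0.146 L/hr

CL = F × Dose / AUC_0→∞
   = 0.85 × 50 / 292 = 0.145548 L/hr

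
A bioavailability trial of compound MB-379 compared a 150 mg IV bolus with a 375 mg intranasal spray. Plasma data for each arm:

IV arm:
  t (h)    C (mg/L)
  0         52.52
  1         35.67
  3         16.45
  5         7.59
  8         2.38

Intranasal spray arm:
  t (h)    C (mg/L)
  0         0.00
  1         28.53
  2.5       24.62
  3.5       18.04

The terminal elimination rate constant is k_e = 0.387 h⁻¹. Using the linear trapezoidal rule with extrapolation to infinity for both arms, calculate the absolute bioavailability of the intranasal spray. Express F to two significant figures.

Trapezoidal AUC_0→8 (IV):
  [0→1]: (52.52+35.67)/2 × 1 = 44.095
  [1→3]: (35.67+16.45)/2 × 2 = 52.12
  [3→5]: (16.45+7.59)/2 × 2 = 24.04
  [5→8]: (7.59+2.38)/2 × 3 = 14.955
  Sum = 135.21 mg/L·h
IV tail: 2.38/0.387 = 6.150; AUC_iv,0→∞ = 135.21 + 6.150 = 141.36 mg/L·h
Trapezoidal AUC_0→3.5 (intranasal spray):
  [0→1]: (0.00+28.53)/2 × 1 = 14.265
  [1→2.5]: (28.53+24.62)/2 × 1.5 = 39.8625
  [2.5→3.5]: (24.62+18.04)/2 × 1 = 21.33
  Sum = 75.4575 mg/L·h
intranasal spray tail: 18.04/0.387 = 46.615; AUC_ev,0→∞ = 75.4575 + 46.615 = 122.0725 mg/L·h
F = (AUC_ev/D_ev)/(AUC_iv/D_iv) = (122.0725/375)/(141.36/150) = 0.325527/0.9424 = 0.3454

F = 0.35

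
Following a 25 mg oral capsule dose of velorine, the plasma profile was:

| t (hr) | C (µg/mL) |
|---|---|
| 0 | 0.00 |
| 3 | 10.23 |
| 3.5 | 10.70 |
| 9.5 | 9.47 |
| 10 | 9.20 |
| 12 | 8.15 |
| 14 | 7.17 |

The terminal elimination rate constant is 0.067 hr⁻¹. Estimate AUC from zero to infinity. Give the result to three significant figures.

AUC = 225 µg/mL·hr

Trapezoidal AUC_0→14:
  [0→3]: (0.00+10.23)/2 × 3 = 15.345
  [3→3.5]: (10.23+10.70)/2 × 0.5 = 5.2325
  [3.5→9.5]: (10.70+9.47)/2 × 6 = 60.51
  [9.5→10]: (9.47+9.20)/2 × 0.5 = 4.6675
  [10→12]: (9.20+8.15)/2 × 2 = 17.35
  [12→14]: (8.15+7.17)/2 × 2 = 15.32
  Sum = 118.425 µg/mL·hr
Extrapolated tail: C_last / k_e = 7.17 / 0.067 = 107.015
AUC_0→∞ = 118.425 + 107.015 = 225.44 µg/mL·hr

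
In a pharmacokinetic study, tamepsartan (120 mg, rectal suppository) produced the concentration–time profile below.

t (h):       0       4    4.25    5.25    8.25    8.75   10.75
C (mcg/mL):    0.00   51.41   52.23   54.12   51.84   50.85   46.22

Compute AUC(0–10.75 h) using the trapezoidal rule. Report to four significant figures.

Trapezoidal AUC_0→10.75:
  [0→4]: (0.00+51.41)/2 × 4 = 102.82
  [4→4.25]: (51.41+52.23)/2 × 0.25 = 12.955
  [4.25→5.25]: (52.23+54.12)/2 × 1 = 53.175
  [5.25→8.25]: (54.12+51.84)/2 × 3 = 158.94
  [8.25→8.75]: (51.84+50.85)/2 × 0.5 = 25.6725
  [8.75→10.75]: (50.85+46.22)/2 × 2 = 97.07
  Sum = 450.6325 mcg/mL·h

AUC = 450.6 mcg/mL·h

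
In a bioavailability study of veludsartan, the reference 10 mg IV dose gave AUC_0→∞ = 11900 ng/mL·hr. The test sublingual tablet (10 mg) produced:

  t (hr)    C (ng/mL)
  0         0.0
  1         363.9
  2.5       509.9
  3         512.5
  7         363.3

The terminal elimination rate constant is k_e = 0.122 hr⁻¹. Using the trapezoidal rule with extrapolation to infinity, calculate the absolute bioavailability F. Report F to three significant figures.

Trapezoidal AUC_0→7 (sublingual tablet):
  [0→1]: (0.0+363.9)/2 × 1 = 181.95
  [1→2.5]: (363.9+509.9)/2 × 1.5 = 655.35
  [2.5→3]: (509.9+512.5)/2 × 0.5 = 255.6
  [3→7]: (512.5+363.3)/2 × 4 = 1751.6
  Sum = 2844.5 ng/mL·hr
Tail: C_last/k_e = 363.3/0.122 = 2977.869
AUC_0→∞ (sublingual tablet) = 2844.5 + 2977.869 = 5822.369 ng/mL·hr
F = (AUC_ev/D_ev)/(AUC_iv/D_iv) = (5822.369/10)/(11900/10) = 582.2369/1190 = 0.4893

F = 0.489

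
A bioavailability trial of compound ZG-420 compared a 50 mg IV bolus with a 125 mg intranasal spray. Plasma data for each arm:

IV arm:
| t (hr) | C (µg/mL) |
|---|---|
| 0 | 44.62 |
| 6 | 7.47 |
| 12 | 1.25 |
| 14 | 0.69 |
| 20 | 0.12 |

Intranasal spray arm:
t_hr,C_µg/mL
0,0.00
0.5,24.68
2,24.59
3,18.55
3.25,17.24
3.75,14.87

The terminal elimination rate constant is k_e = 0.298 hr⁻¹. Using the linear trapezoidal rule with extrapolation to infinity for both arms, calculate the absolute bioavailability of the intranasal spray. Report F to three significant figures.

F = 0.272

Trapezoidal AUC_0→20 (IV):
  [0→6]: (44.62+7.47)/2 × 6 = 156.27
  [6→12]: (7.47+1.25)/2 × 6 = 26.16
  [12→14]: (1.25+0.69)/2 × 2 = 1.94
  [14→20]: (0.69+0.12)/2 × 6 = 2.43
  Sum = 186.8 µg/mL·hr
IV tail: 0.12/0.298 = 0.403; AUC_iv,0→∞ = 186.8 + 0.403 = 187.203 µg/mL·hr
Trapezoidal AUC_0→3.75 (intranasal spray):
  [0→0.5]: (0.00+24.68)/2 × 0.5 = 6.17
  [0.5→2]: (24.68+24.59)/2 × 1.5 = 36.9525
  [2→3]: (24.59+18.55)/2 × 1 = 21.57
  [3→3.25]: (18.55+17.24)/2 × 0.25 = 4.47375
  [3.25→3.75]: (17.24+14.87)/2 × 0.5 = 8.0275
  Sum = 77.19375 µg/mL·hr
intranasal spray tail: 14.87/0.298 = 49.899; AUC_ev,0→∞ = 77.19375 + 49.899 = 127.09275 µg/mL·hr
F = (AUC_ev/D_ev)/(AUC_iv/D_iv) = (127.09275/125)/(187.203/50) = 1.016742/3.74406 = 0.2716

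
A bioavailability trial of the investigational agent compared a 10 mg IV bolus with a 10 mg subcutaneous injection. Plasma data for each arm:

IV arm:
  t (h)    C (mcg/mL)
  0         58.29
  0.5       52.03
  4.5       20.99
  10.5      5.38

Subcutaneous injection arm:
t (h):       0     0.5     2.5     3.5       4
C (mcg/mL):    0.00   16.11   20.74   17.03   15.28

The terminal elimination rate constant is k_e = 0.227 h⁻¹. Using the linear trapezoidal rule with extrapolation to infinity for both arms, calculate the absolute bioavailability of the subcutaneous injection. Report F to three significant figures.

F = 0.489

Trapezoidal AUC_0→10.5 (IV):
  [0→0.5]: (58.29+52.03)/2 × 0.5 = 27.58
  [0.5→4.5]: (52.03+20.99)/2 × 4 = 146.04
  [4.5→10.5]: (20.99+5.38)/2 × 6 = 79.11
  Sum = 252.73 mcg/mL·h
IV tail: 5.38/0.227 = 23.700; AUC_iv,0→∞ = 252.73 + 23.700 = 276.43 mcg/mL·h
Trapezoidal AUC_0→4 (subcutaneous injection):
  [0→0.5]: (0.00+16.11)/2 × 0.5 = 4.0275
  [0.5→2.5]: (16.11+20.74)/2 × 2 = 36.85
  [2.5→3.5]: (20.74+17.03)/2 × 1 = 18.885
  [3.5→4]: (17.03+15.28)/2 × 0.5 = 8.0775
  Sum = 67.84 mcg/mL·h
subcutaneous injection tail: 15.28/0.227 = 67.313; AUC_ev,0→∞ = 67.84 + 67.313 = 135.153 mcg/mL·h
F = (AUC_ev/D_ev)/(AUC_iv/D_iv) = (135.153/10)/(276.43/10) = 13.5153/27.643 = 0.4889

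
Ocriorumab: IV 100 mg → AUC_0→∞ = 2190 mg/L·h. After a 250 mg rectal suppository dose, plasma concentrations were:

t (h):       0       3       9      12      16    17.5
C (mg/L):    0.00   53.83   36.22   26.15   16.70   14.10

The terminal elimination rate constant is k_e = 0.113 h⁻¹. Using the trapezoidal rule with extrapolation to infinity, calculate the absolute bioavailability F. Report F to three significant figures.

Trapezoidal AUC_0→17.5 (rectal suppository):
  [0→3]: (0.00+53.83)/2 × 3 = 80.745
  [3→9]: (53.83+36.22)/2 × 6 = 270.15
  [9→12]: (36.22+26.15)/2 × 3 = 93.555
  [12→16]: (26.15+16.70)/2 × 4 = 85.7
  [16→17.5]: (16.70+14.10)/2 × 1.5 = 23.1
  Sum = 553.25 mg/L·h
Tail: C_last/k_e = 14.10/0.113 = 124.779
AUC_0→∞ (rectal suppository) = 553.25 + 124.779 = 678.029 mg/L·h
F = (AUC_ev/D_ev)/(AUC_iv/D_iv) = (678.029/250)/(2190/100) = 2.712116/21.9 = 0.1238

F = 0.124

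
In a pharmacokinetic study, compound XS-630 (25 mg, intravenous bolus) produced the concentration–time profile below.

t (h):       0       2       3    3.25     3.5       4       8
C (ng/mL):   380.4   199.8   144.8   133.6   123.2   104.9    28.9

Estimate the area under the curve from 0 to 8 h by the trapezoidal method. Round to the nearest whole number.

Trapezoidal AUC_0→8:
  [0→2]: (380.4+199.8)/2 × 2 = 580.2
  [2→3]: (199.8+144.8)/2 × 1 = 172.3
  [3→3.25]: (144.8+133.6)/2 × 0.25 = 34.8
  [3.25→3.5]: (133.6+123.2)/2 × 0.25 = 32.1
  [3.5→4]: (123.2+104.9)/2 × 0.5 = 57.025
  [4→8]: (104.9+28.9)/2 × 4 = 267.6
  Sum = 1144.025 ng/mL·h

AUC = 1144 ng/mL·h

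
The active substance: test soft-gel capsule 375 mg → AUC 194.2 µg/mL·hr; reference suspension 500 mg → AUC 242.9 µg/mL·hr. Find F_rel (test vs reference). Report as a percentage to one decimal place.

F_rel = 106.6%

F_rel = (AUC_test/D_test) / (AUC_ref/D_ref)
      = (194.2/375) / (242.9/500)
      = 0.517867 / 0.4858 = 1.0660 = 106.60%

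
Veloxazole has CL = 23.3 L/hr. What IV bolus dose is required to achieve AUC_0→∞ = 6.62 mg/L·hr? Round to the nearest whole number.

Dose = 154 mg

Dose_iv = CL × AUC_0→∞
     = 23.3 × 6.62 = 154.246 mg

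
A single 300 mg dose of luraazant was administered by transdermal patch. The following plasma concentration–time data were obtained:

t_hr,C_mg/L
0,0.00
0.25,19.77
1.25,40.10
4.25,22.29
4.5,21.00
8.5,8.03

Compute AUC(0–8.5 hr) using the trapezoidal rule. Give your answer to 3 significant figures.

AUC = 189 mg/L·hr

Trapezoidal AUC_0→8.5:
  [0→0.25]: (0.00+19.77)/2 × 0.25 = 2.47125
  [0.25→1.25]: (19.77+40.10)/2 × 1 = 29.935
  [1.25→4.25]: (40.10+22.29)/2 × 3 = 93.585
  [4.25→4.5]: (22.29+21.00)/2 × 0.25 = 5.41125
  [4.5→8.5]: (21.00+8.03)/2 × 4 = 58.06
  Sum = 189.4625 mg/L·hr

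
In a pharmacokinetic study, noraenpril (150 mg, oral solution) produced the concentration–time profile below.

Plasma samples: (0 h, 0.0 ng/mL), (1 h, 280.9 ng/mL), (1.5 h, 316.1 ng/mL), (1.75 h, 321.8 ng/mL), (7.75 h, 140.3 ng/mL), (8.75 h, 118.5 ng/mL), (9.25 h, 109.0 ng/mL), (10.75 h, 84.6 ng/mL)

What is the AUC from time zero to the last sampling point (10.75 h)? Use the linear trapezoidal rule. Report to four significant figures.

AUC = 2087 ng/mL·h

Trapezoidal AUC_0→10.75:
  [0→1]: (0.0+280.9)/2 × 1 = 140.45
  [1→1.5]: (280.9+316.1)/2 × 0.5 = 149.25
  [1.5→1.75]: (316.1+321.8)/2 × 0.25 = 79.7375
  [1.75→7.75]: (321.8+140.3)/2 × 6 = 1386.3
  [7.75→8.75]: (140.3+118.5)/2 × 1 = 129.4
  [8.75→9.25]: (118.5+109.0)/2 × 0.5 = 56.875
  [9.25→10.75]: (109.0+84.6)/2 × 1.5 = 145.2
  Sum = 2087.2125 ng/mL·h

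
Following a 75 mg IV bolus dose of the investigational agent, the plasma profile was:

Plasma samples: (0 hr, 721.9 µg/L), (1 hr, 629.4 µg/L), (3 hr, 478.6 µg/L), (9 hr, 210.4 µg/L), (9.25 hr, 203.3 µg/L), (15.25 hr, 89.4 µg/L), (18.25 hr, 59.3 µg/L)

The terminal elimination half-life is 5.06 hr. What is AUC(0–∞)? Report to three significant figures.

AUC = 5440 µg/L·hr

Trapezoidal AUC_0→18.25:
  [0→1]: (721.9+629.4)/2 × 1 = 675.65
  [1→3]: (629.4+478.6)/2 × 2 = 1108.0
  [3→9]: (478.6+210.4)/2 × 6 = 2067.0
  [9→9.25]: (210.4+203.3)/2 × 0.25 = 51.7125
  [9.25→15.25]: (203.3+89.4)/2 × 6 = 878.1
  [15.25→18.25]: (89.4+59.3)/2 × 3 = 223.05
  Sum = 5003.5125 µg/L·hr
k_e = ln2 / t½ = 0.693147 / 5.06 = 0.1370 hr^-1
Extrapolated tail: C_last / k_e = 59.3 / 0.137 = 432.847
AUC_0→∞ = 5003.5125 + 432.847 = 5436.3595 µg/L·hr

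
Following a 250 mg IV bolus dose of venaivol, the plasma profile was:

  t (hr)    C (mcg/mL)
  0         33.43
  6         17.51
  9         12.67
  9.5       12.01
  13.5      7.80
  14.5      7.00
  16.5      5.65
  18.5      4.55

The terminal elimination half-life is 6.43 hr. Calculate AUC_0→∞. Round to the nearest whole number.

Trapezoidal AUC_0→18.5:
  [0→6]: (33.43+17.51)/2 × 6 = 152.82
  [6→9]: (17.51+12.67)/2 × 3 = 45.27
  [9→9.5]: (12.67+12.01)/2 × 0.5 = 6.17
  [9.5→13.5]: (12.01+7.80)/2 × 4 = 39.62
  [13.5→14.5]: (7.80+7.00)/2 × 1 = 7.4
  [14.5→16.5]: (7.00+5.65)/2 × 2 = 12.65
  [16.5→18.5]: (5.65+4.55)/2 × 2 = 10.2
  Sum = 274.13 mcg/mL·hr
k_e = ln2 / t½ = 0.693147 / 6.43 = 0.1078 hr^-1
Extrapolated tail: C_last / k_e = 4.55 / 0.1078 = 42.208
AUC_0→∞ = 274.13 + 42.208 = 316.338 mcg/mL·hr

AUC = 316 mcg/mL·hr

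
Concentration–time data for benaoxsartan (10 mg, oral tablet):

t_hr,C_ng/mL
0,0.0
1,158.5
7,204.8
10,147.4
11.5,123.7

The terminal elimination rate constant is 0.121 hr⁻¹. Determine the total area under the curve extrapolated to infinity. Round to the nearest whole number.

Trapezoidal AUC_0→11.5:
  [0→1]: (0.0+158.5)/2 × 1 = 79.25
  [1→7]: (158.5+204.8)/2 × 6 = 1089.9
  [7→10]: (204.8+147.4)/2 × 3 = 528.3
  [10→11.5]: (147.4+123.7)/2 × 1.5 = 203.325
  Sum = 1900.775 ng/mL·hr
Extrapolated tail: C_last / k_e = 123.7 / 0.121 = 1022.314
AUC_0→∞ = 1900.775 + 1022.314 = 2923.089 ng/mL·hr

AUC = 2923 ng/mL·hr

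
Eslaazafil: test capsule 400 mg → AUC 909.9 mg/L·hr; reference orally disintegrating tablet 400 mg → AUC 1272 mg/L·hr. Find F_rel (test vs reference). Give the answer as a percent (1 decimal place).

F_rel = 71.5%

F_rel = (AUC_test/D_test) / (AUC_ref/D_ref)
      = (909.9/400) / (1272/400)
      = 2.27475 / 3.18 = 0.7153 = 71.53%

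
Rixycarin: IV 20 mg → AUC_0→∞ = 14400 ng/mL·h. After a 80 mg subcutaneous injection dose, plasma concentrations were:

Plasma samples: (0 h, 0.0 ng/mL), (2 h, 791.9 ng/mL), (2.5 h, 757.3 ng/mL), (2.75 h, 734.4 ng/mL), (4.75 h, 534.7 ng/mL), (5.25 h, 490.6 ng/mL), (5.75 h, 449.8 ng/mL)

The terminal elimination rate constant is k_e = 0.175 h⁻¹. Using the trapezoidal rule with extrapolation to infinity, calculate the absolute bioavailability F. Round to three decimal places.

F = 0.099

Trapezoidal AUC_0→5.75 (subcutaneous injection):
  [0→2]: (0.0+791.9)/2 × 2 = 791.9
  [2→2.5]: (791.9+757.3)/2 × 0.5 = 387.3
  [2.5→2.75]: (757.3+734.4)/2 × 0.25 = 186.4625
  [2.75→4.75]: (734.4+534.7)/2 × 2 = 1269.1
  [4.75→5.25]: (534.7+490.6)/2 × 0.5 = 256.325
  [5.25→5.75]: (490.6+449.8)/2 × 0.5 = 235.1
  Sum = 3126.1875 ng/mL·h
Tail: C_last/k_e = 449.8/0.175 = 2570.286
AUC_0→∞ (subcutaneous injection) = 3126.1875 + 2570.286 = 5696.4735 ng/mL·h
F = (AUC_ev/D_ev)/(AUC_iv/D_iv) = (5696.4735/80)/(14400/20) = 71.2059/720 = 0.0989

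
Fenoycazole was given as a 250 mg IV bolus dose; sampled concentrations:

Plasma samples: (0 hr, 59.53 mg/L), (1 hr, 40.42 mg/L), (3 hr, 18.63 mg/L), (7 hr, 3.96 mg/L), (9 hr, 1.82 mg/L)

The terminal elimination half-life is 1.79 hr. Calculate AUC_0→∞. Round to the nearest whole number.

AUC = 165 mg/L·hr

Trapezoidal AUC_0→9:
  [0→1]: (59.53+40.42)/2 × 1 = 49.975
  [1→3]: (40.42+18.63)/2 × 2 = 59.05
  [3→7]: (18.63+3.96)/2 × 4 = 45.18
  [7→9]: (3.96+1.82)/2 × 2 = 5.78
  Sum = 159.985 mg/L·hr
k_e = ln2 / t½ = 0.693147 / 1.79 = 0.3872 hr^-1
Extrapolated tail: C_last / k_e = 1.82 / 0.3872 = 4.700
AUC_0→∞ = 159.985 + 4.700 = 164.685 mg/L·hr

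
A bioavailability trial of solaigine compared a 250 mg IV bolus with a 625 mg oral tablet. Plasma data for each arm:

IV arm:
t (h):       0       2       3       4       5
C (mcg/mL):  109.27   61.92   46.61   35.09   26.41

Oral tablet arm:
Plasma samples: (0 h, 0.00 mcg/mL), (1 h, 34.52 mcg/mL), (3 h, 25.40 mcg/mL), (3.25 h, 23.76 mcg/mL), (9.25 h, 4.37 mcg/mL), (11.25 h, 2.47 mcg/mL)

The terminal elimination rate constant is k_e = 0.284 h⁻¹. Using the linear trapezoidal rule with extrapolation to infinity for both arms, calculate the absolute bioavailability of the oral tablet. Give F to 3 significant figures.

Trapezoidal AUC_0→5 (IV):
  [0→2]: (109.27+61.92)/2 × 2 = 171.19
  [2→3]: (61.92+46.61)/2 × 1 = 54.265
  [3→4]: (46.61+35.09)/2 × 1 = 40.85
  [4→5]: (35.09+26.41)/2 × 1 = 30.75
  Sum = 297.055 mcg/mL·h
IV tail: 26.41/0.284 = 92.993; AUC_iv,0→∞ = 297.055 + 92.993 = 390.048 mcg/mL·h
Trapezoidal AUC_0→11.25 (oral tablet):
  [0→1]: (0.00+34.52)/2 × 1 = 17.26
  [1→3]: (34.52+25.40)/2 × 2 = 59.92
  [3→3.25]: (25.40+23.76)/2 × 0.25 = 6.145
  [3.25→9.25]: (23.76+4.37)/2 × 6 = 84.39
  [9.25→11.25]: (4.37+2.47)/2 × 2 = 6.84
  Sum = 174.555 mcg/mL·h
oral tablet tail: 2.47/0.284 = 8.697; AUC_ev,0→∞ = 174.555 + 8.697 = 183.252 mcg/mL·h
F = (AUC_ev/D_ev)/(AUC_iv/D_iv) = (183.252/625)/(390.048/250) = 0.2932032/1.560192 = 0.1879

F = 0.188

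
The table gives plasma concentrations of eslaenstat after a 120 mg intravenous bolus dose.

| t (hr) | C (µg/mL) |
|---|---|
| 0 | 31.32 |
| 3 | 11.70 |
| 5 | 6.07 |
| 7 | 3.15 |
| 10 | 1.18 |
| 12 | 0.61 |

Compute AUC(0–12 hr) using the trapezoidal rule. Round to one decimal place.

AUC = 99.8 µg/mL·hr

Trapezoidal AUC_0→12:
  [0→3]: (31.32+11.70)/2 × 3 = 64.53
  [3→5]: (11.70+6.07)/2 × 2 = 17.77
  [5→7]: (6.07+3.15)/2 × 2 = 9.22
  [7→10]: (3.15+1.18)/2 × 3 = 6.495
  [10→12]: (1.18+0.61)/2 × 2 = 1.79
  Sum = 99.805 µg/mL·hr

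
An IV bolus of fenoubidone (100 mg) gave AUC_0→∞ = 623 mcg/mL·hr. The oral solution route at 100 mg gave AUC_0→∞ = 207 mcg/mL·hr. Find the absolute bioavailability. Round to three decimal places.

F = 0.332

F = (AUC_ev / D_ev) / (AUC_iv / D_iv)
  = (207/100) / (623/100)
  = 2.07 / 6.23 = 0.3323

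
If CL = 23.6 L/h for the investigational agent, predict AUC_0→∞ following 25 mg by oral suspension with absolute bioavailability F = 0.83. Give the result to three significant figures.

AUC_0→∞ = F × Dose / CL
        = 0.83 × 25 / 23.6 = 0.879237 mg/L·h

AUC = 0.879 mg/L·h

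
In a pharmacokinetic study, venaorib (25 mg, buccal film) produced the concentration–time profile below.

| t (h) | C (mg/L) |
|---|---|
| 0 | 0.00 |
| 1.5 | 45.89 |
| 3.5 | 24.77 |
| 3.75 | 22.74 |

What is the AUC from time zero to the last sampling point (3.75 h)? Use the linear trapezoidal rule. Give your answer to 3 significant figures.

AUC = 111 mg/L·h

Trapezoidal AUC_0→3.75:
  [0→1.5]: (0.00+45.89)/2 × 1.5 = 34.4175
  [1.5→3.5]: (45.89+24.77)/2 × 2 = 70.66
  [3.5→3.75]: (24.77+22.74)/2 × 0.25 = 5.93875
  Sum = 111.01625 mg/L·h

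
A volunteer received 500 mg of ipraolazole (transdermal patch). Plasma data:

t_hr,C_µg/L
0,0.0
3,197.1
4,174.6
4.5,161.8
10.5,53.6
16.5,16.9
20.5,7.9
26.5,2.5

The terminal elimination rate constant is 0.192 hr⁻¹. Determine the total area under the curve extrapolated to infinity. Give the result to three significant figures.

AUC = 1520 µg/L·hr

Trapezoidal AUC_0→26.5:
  [0→3]: (0.0+197.1)/2 × 3 = 295.65
  [3→4]: (197.1+174.6)/2 × 1 = 185.85
  [4→4.5]: (174.6+161.8)/2 × 0.5 = 84.1
  [4.5→10.5]: (161.8+53.6)/2 × 6 = 646.2
  [10.5→16.5]: (53.6+16.9)/2 × 6 = 211.5
  [16.5→20.5]: (16.9+7.9)/2 × 4 = 49.6
  [20.5→26.5]: (7.9+2.5)/2 × 6 = 31.2
  Sum = 1504.1 µg/L·hr
Extrapolated tail: C_last / k_e = 2.5 / 0.192 = 13.021
AUC_0→∞ = 1504.1 + 13.021 = 1517.121 µg/L·hr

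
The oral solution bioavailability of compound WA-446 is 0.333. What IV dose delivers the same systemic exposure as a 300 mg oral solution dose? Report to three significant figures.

D_iv = 99.9 mg

Systemic exposure from an extravascular dose = F × D_ev, so the equivalent IV dose is F × D_ev.
D_iv = F × D_ev = 0.333 × 300 = 99.9 mg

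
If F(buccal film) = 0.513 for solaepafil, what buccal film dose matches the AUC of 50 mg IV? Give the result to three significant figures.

D_buccal = 97.5 mg

For equal systemic exposure: F × D_ev = D_iv
D_ev = D_iv / F = 50 / 0.513 = 97.4659 mg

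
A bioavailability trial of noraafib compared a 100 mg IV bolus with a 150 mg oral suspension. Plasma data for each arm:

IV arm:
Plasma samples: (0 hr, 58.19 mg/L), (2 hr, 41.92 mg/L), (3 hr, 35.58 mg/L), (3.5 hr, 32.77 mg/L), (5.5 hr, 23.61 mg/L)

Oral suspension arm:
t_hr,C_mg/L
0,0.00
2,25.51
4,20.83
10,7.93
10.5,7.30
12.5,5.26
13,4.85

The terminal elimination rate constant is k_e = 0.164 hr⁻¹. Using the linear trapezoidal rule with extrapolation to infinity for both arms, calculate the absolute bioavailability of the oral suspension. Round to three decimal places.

F = 0.387

Trapezoidal AUC_0→5.5 (IV):
  [0→2]: (58.19+41.92)/2 × 2 = 100.11
  [2→3]: (41.92+35.58)/2 × 1 = 38.75
  [3→3.5]: (35.58+32.77)/2 × 0.5 = 17.0875
  [3.5→5.5]: (32.77+23.61)/2 × 2 = 56.38
  Sum = 212.3275 mg/L·hr
IV tail: 23.61/0.164 = 143.963; AUC_iv,0→∞ = 212.3275 + 143.963 = 356.2905 mg/L·hr
Trapezoidal AUC_0→13 (oral suspension):
  [0→2]: (0.00+25.51)/2 × 2 = 25.51
  [2→4]: (25.51+20.83)/2 × 2 = 46.34
  [4→10]: (20.83+7.93)/2 × 6 = 86.28
  [10→10.5]: (7.93+7.30)/2 × 0.5 = 3.8075
  [10.5→12.5]: (7.30+5.26)/2 × 2 = 12.56
  [12.5→13]: (5.26+4.85)/2 × 0.5 = 2.5275
  Sum = 177.025 mg/L·hr
oral suspension tail: 4.85/0.164 = 29.573; AUC_ev,0→∞ = 177.025 + 29.573 = 206.598 mg/L·hr
F = (AUC_ev/D_ev)/(AUC_iv/D_iv) = (206.598/150)/(356.2905/100) = 1.37732/3.562905 = 0.3866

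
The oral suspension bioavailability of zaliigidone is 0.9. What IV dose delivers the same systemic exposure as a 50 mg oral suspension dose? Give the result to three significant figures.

Systemic exposure from an extravascular dose = F × D_ev, so the equivalent IV dose is F × D_ev.
D_iv = F × D_ev = 0.9 × 50 = 45 mg

D_iv = 45.0 mg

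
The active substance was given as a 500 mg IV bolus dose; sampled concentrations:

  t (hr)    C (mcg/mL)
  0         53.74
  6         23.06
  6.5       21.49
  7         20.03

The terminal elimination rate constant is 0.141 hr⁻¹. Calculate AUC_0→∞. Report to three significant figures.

Trapezoidal AUC_0→7:
  [0→6]: (53.74+23.06)/2 × 6 = 230.4
  [6→6.5]: (23.06+21.49)/2 × 0.5 = 11.1375
  [6.5→7]: (21.49+20.03)/2 × 0.5 = 10.38
  Sum = 251.9175 mcg/mL·hr
Extrapolated tail: C_last / k_e = 20.03 / 0.141 = 142.057
AUC_0→∞ = 251.9175 + 142.057 = 393.9745 mcg/mL·hr

AUC = 394 mcg/mL·hr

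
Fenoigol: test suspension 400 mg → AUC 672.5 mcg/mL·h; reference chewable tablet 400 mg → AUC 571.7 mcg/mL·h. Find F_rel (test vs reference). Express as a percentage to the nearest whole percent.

F_rel = 118%

F_rel = (AUC_test/D_test) / (AUC_ref/D_ref)
      = (672.5/400) / (571.7/400)
      = 1.68125 / 1.42925 = 1.1763 = 117.63%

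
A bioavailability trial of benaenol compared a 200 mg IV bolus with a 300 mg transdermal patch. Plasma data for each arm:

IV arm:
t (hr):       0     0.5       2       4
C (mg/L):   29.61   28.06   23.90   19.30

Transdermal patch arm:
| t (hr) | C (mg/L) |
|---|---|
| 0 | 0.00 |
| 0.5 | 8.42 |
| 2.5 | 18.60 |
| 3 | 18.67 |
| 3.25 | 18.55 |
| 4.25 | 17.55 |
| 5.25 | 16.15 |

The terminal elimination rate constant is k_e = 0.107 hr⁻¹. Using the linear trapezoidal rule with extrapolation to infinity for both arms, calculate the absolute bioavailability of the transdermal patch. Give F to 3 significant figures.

F = 0.551

Trapezoidal AUC_0→4 (IV):
  [0→0.5]: (29.61+28.06)/2 × 0.5 = 14.4175
  [0.5→2]: (28.06+23.90)/2 × 1.5 = 38.97
  [2→4]: (23.90+19.30)/2 × 2 = 43.2
  Sum = 96.5875 mg/L·hr
IV tail: 19.30/0.107 = 180.374; AUC_iv,0→∞ = 96.5875 + 180.374 = 276.9615 mg/L·hr
Trapezoidal AUC_0→5.25 (transdermal patch):
  [0→0.5]: (0.00+8.42)/2 × 0.5 = 2.105
  [0.5→2.5]: (8.42+18.60)/2 × 2 = 27.02
  [2.5→3]: (18.60+18.67)/2 × 0.5 = 9.3175
  [3→3.25]: (18.67+18.55)/2 × 0.25 = 4.6525
  [3.25→4.25]: (18.55+17.55)/2 × 1 = 18.05
  [4.25→5.25]: (17.55+16.15)/2 × 1 = 16.85
  Sum = 77.995 mg/L·hr
transdermal patch tail: 16.15/0.107 = 150.935; AUC_ev,0→∞ = 77.995 + 150.935 = 228.93 mg/L·hr
F = (AUC_ev/D_ev)/(AUC_iv/D_iv) = (228.93/300)/(276.9615/200) = 0.7631/1.3848075 = 0.5511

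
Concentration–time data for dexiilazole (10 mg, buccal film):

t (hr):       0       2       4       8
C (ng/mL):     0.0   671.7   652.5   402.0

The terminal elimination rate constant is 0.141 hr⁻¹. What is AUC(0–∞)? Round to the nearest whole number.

AUC = 6956 ng/mL·hr

Trapezoidal AUC_0→8:
  [0→2]: (0.0+671.7)/2 × 2 = 671.7
  [2→4]: (671.7+652.5)/2 × 2 = 1324.2
  [4→8]: (652.5+402.0)/2 × 4 = 2109.0
  Sum = 4104.9 ng/mL·hr
Extrapolated tail: C_last / k_e = 402.0 / 0.141 = 2851.064
AUC_0→∞ = 4104.9 + 2851.064 = 6955.964 ng/mL·hr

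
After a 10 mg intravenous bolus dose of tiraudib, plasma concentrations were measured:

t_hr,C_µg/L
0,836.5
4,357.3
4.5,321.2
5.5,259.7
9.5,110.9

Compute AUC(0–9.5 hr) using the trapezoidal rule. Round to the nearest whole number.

AUC = 3589 µg/L·hr

Trapezoidal AUC_0→9.5:
  [0→4]: (836.5+357.3)/2 × 4 = 2387.6
  [4→4.5]: (357.3+321.2)/2 × 0.5 = 169.625
  [4.5→5.5]: (321.2+259.7)/2 × 1 = 290.45
  [5.5→9.5]: (259.7+110.9)/2 × 4 = 741.2
  Sum = 3588.875 µg/L·hr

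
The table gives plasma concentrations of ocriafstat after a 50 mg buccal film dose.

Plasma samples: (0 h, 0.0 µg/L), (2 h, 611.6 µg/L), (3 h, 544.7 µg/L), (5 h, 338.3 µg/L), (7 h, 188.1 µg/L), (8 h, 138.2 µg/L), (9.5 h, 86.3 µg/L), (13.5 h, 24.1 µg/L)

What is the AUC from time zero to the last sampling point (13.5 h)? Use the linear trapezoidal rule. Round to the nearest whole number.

Trapezoidal AUC_0→13.5:
  [0→2]: (0.0+611.6)/2 × 2 = 611.6
  [2→3]: (611.6+544.7)/2 × 1 = 578.15
  [3→5]: (544.7+338.3)/2 × 2 = 883.0
  [5→7]: (338.3+188.1)/2 × 2 = 526.4
  [7→8]: (188.1+138.2)/2 × 1 = 163.15
  [8→9.5]: (138.2+86.3)/2 × 1.5 = 168.375
  [9.5→13.5]: (86.3+24.1)/2 × 4 = 220.8
  Sum = 3151.475 µg/L·h

AUC = 3151 µg/L·h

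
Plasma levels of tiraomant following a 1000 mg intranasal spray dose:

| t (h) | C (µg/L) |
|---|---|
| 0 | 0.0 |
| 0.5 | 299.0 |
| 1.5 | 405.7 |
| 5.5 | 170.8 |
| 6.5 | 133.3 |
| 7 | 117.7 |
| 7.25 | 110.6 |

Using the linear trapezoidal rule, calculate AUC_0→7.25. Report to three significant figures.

Trapezoidal AUC_0→7.25:
  [0→0.5]: (0.0+299.0)/2 × 0.5 = 74.75
  [0.5→1.5]: (299.0+405.7)/2 × 1 = 352.35
  [1.5→5.5]: (405.7+170.8)/2 × 4 = 1153.0
  [5.5→6.5]: (170.8+133.3)/2 × 1 = 152.05
  [6.5→7]: (133.3+117.7)/2 × 0.5 = 62.75
  [7→7.25]: (117.7+110.6)/2 × 0.25 = 28.5375
  Sum = 1823.4375 µg/L·h

AUC = 1820 µg/L·h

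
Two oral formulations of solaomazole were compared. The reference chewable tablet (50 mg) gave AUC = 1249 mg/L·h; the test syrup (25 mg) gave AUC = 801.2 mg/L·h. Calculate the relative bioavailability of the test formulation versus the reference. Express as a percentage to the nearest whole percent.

F_rel = (AUC_test/D_test) / (AUC_ref/D_ref)
      = (801.2/25) / (1249/50)
      = 32.048 / 24.98 = 1.2829 = 128.29%

F_rel = 128%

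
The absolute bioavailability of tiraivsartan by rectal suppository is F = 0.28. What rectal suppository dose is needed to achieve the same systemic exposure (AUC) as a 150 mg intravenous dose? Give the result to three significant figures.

For equal systemic exposure: F × D_ev = D_iv
D_ev = D_iv / F = 150 / 0.28 = 535.714 mg

D_rectal = 536 mg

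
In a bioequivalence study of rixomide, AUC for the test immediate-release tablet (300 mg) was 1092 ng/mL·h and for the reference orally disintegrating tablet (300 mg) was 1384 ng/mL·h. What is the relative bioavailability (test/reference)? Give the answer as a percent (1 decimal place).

F_rel = (AUC_test/D_test) / (AUC_ref/D_ref)
      = (1092/300) / (1384/300)
      = 3.64 / 4.61333 = 0.7890 = 78.90%

F_rel = 78.9%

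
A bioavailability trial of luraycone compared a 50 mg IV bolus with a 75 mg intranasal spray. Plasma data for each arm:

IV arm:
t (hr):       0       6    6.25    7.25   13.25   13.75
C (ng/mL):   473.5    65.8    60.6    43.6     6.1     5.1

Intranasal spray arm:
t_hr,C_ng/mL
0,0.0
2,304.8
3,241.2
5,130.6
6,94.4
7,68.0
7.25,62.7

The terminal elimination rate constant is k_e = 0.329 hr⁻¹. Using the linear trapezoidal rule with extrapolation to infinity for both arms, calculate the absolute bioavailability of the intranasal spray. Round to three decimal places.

F = 0.486

Trapezoidal AUC_0→13.75 (IV):
  [0→6]: (473.5+65.8)/2 × 6 = 1617.9
  [6→6.25]: (65.8+60.6)/2 × 0.25 = 15.8
  [6.25→7.25]: (60.6+43.6)/2 × 1 = 52.1
  [7.25→13.25]: (43.6+6.1)/2 × 6 = 149.1
  [13.25→13.75]: (6.1+5.1)/2 × 0.5 = 2.8
  Sum = 1837.7 ng/mL·hr
IV tail: 5.1/0.329 = 15.502; AUC_iv,0→∞ = 1837.7 + 15.502 = 1853.202 ng/mL·hr
Trapezoidal AUC_0→7.25 (intranasal spray):
  [0→2]: (0.0+304.8)/2 × 2 = 304.8
  [2→3]: (304.8+241.2)/2 × 1 = 273.0
  [3→5]: (241.2+130.6)/2 × 2 = 371.8
  [5→6]: (130.6+94.4)/2 × 1 = 112.5
  [6→7]: (94.4+68.0)/2 × 1 = 81.2
  [7→7.25]: (68.0+62.7)/2 × 0.25 = 16.3375
  Sum = 1159.6375 ng/mL·hr
intranasal spray tail: 62.7/0.329 = 190.578; AUC_ev,0→∞ = 1159.6375 + 190.578 = 1350.2155 ng/mL·hr
F = (AUC_ev/D_ev)/(AUC_iv/D_iv) = (1350.2155/75)/(1853.202/50) = 18.0029/37.06404 = 0.4857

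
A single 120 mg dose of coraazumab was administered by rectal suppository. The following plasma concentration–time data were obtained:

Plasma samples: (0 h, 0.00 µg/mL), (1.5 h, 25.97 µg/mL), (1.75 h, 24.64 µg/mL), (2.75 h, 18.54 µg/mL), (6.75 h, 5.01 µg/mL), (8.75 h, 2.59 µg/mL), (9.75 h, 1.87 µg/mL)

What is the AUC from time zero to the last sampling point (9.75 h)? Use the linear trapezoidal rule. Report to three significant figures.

Trapezoidal AUC_0→9.75:
  [0→1.5]: (0.00+25.97)/2 × 1.5 = 19.4775
  [1.5→1.75]: (25.97+24.64)/2 × 0.25 = 6.32625
  [1.75→2.75]: (24.64+18.54)/2 × 1 = 21.59
  [2.75→6.75]: (18.54+5.01)/2 × 4 = 47.1
  [6.75→8.75]: (5.01+2.59)/2 × 2 = 7.6
  [8.75→9.75]: (2.59+1.87)/2 × 1 = 2.23
  Sum = 104.32375 µg/mL·h

AUC = 104 µg/mL·h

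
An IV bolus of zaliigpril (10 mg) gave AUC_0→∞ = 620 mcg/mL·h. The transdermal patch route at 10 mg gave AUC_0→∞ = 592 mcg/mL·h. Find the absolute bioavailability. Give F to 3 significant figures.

F = (AUC_ev / D_ev) / (AUC_iv / D_iv)
  = (592/10) / (620/10)
  = 59.2 / 62 = 0.9548

F = 0.955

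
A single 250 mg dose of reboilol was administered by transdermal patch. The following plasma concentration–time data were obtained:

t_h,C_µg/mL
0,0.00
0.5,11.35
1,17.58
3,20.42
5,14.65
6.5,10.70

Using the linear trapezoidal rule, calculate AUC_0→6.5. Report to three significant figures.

Trapezoidal AUC_0→6.5:
  [0→0.5]: (0.00+11.35)/2 × 0.5 = 2.8375
  [0.5→1]: (11.35+17.58)/2 × 0.5 = 7.2325
  [1→3]: (17.58+20.42)/2 × 2 = 38.0
  [3→5]: (20.42+14.65)/2 × 2 = 35.07
  [5→6.5]: (14.65+10.70)/2 × 1.5 = 19.0125
  Sum = 102.1525 µg/mL·h

AUC = 102 µg/mL·h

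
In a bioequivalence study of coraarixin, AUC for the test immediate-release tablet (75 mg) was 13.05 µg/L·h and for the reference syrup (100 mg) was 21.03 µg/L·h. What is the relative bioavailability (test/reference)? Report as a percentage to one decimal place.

F_rel = (AUC_test/D_test) / (AUC_ref/D_ref)
      = (13.05/75) / (21.03/100)
      = 0.174 / 0.2103 = 0.8274 = 82.74%

F_rel = 82.7%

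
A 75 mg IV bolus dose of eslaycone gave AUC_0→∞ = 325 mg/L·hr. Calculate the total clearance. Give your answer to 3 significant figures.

CL = 0.231 L/hr

CL = Dose_iv / AUC_0→∞
   = 75 / 325 = 0.230769 L/hr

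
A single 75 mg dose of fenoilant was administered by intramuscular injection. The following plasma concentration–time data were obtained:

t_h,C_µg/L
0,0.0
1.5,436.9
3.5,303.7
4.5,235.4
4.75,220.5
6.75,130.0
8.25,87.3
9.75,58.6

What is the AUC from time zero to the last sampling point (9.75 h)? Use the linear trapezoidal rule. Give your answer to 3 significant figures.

AUC = 2020 µg/L·h

Trapezoidal AUC_0→9.75:
  [0→1.5]: (0.0+436.9)/2 × 1.5 = 327.675
  [1.5→3.5]: (436.9+303.7)/2 × 2 = 740.6
  [3.5→4.5]: (303.7+235.4)/2 × 1 = 269.55
  [4.5→4.75]: (235.4+220.5)/2 × 0.25 = 56.9875
  [4.75→6.75]: (220.5+130.0)/2 × 2 = 350.5
  [6.75→8.25]: (130.0+87.3)/2 × 1.5 = 162.975
  [8.25→9.75]: (87.3+58.6)/2 × 1.5 = 109.425
  Sum = 2017.7125 µg/L·h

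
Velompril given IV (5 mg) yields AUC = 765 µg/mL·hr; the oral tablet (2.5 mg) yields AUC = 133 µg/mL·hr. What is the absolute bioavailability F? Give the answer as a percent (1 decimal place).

F = 34.8%

F = (AUC_ev / D_ev) / (AUC_iv / D_iv)
  = (133/2.5) / (765/5)
  = 53.2 / 153 = 0.3477
  = 34.77%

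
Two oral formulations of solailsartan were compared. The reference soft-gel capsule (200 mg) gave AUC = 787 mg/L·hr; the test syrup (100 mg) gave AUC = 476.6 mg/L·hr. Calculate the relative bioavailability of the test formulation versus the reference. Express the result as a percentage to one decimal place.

F_rel = (AUC_test/D_test) / (AUC_ref/D_ref)
      = (476.6/100) / (787/200)
      = 4.766 / 3.935 = 1.2112 = 121.12%

F_rel = 121.1%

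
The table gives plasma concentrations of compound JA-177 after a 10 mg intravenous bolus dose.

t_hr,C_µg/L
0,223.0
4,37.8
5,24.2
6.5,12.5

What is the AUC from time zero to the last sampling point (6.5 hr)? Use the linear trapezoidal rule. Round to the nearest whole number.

Trapezoidal AUC_0→6.5:
  [0→4]: (223.0+37.8)/2 × 4 = 521.6
  [4→5]: (37.8+24.2)/2 × 1 = 31.0
  [5→6.5]: (24.2+12.5)/2 × 1.5 = 27.525
  Sum = 580.125 µg/L·hr

AUC = 580 µg/L·hr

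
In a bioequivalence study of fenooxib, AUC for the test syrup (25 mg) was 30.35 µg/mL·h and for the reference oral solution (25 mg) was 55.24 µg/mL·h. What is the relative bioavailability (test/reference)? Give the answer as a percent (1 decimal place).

F_rel = (AUC_test/D_test) / (AUC_ref/D_ref)
      = (30.35/25) / (55.24/25)
      = 1.214 / 2.2096 = 0.5494 = 54.94%

F_rel = 54.9%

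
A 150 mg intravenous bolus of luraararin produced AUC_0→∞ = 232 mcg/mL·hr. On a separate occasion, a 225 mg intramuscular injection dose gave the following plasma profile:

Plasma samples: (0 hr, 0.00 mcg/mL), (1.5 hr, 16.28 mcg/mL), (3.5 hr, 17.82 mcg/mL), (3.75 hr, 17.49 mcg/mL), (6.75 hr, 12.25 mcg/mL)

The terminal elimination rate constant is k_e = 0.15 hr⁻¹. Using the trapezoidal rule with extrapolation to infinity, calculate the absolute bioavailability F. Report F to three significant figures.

Trapezoidal AUC_0→6.75 (intramuscular injection):
  [0→1.5]: (0.00+16.28)/2 × 1.5 = 12.21
  [1.5→3.5]: (16.28+17.82)/2 × 2 = 34.1
  [3.5→3.75]: (17.82+17.49)/2 × 0.25 = 4.41375
  [3.75→6.75]: (17.49+12.25)/2 × 3 = 44.61
  Sum = 95.33375 mcg/mL·hr
Tail: C_last/k_e = 12.25/0.15 = 81.667
AUC_0→∞ (intramuscular injection) = 95.33375 + 81.667 = 177.00075 mcg/mL·hr
F = (AUC_ev/D_ev)/(AUC_iv/D_iv) = (177.00075/225)/(232/150) = 0.78667/1.54667 = 0.5086

F = 0.509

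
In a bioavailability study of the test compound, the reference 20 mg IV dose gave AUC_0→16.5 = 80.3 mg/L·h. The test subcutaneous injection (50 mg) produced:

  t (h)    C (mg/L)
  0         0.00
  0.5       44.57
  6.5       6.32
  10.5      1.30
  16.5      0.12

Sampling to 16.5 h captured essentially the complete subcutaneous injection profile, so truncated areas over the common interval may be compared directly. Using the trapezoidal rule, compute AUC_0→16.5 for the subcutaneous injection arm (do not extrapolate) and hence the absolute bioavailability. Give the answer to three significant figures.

Trapezoidal AUC_0→16.5 (subcutaneous injection):
  [0→0.5]: (0.00+44.57)/2 × 0.5 = 11.1425
  [0.5→6.5]: (44.57+6.32)/2 × 6 = 152.67
  [6.5→10.5]: (6.32+1.30)/2 × 4 = 15.24
  [10.5→16.5]: (1.30+0.12)/2 × 6 = 4.26
  Sum = 183.3125 mg/L·h
F = (AUC_ev/D_ev)/(AUC_iv/D_iv) = (183.3125/50)/(80.3/20) = 3.66625/4.015 = 0.9131

F = 0.913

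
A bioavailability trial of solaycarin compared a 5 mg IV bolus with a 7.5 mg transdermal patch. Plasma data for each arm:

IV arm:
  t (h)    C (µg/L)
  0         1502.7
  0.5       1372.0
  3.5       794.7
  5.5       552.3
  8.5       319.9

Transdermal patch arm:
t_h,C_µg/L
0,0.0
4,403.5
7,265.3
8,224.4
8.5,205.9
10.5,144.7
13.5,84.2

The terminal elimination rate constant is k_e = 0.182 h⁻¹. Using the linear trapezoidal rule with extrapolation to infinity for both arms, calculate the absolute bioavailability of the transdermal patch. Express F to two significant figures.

Trapezoidal AUC_0→8.5 (IV):
  [0→0.5]: (1502.7+1372.0)/2 × 0.5 = 718.675
  [0.5→3.5]: (1372.0+794.7)/2 × 3 = 3250.05
  [3.5→5.5]: (794.7+552.3)/2 × 2 = 1347.0
  [5.5→8.5]: (552.3+319.9)/2 × 3 = 1308.3
  Sum = 6624.025 µg/L·h
IV tail: 319.9/0.182 = 1757.692; AUC_iv,0→∞ = 6624.025 + 1757.692 = 8381.717 µg/L·h
Trapezoidal AUC_0→13.5 (transdermal patch):
  [0→4]: (0.0+403.5)/2 × 4 = 807.0
  [4→7]: (403.5+265.3)/2 × 3 = 1003.2
  [7→8]: (265.3+224.4)/2 × 1 = 244.85
  [8→8.5]: (224.4+205.9)/2 × 0.5 = 107.575
  [8.5→10.5]: (205.9+144.7)/2 × 2 = 350.6
  [10.5→13.5]: (144.7+84.2)/2 × 3 = 343.35
  Sum = 2856.575 µg/L·h
transdermal patch tail: 84.2/0.182 = 462.637; AUC_ev,0→∞ = 2856.575 + 462.637 = 3319.212 µg/L·h
F = (AUC_ev/D_ev)/(AUC_iv/D_iv) = (3319.212/7.5)/(8381.717/5) = 442.5616/1676.3434 = 0.2640

F = 0.26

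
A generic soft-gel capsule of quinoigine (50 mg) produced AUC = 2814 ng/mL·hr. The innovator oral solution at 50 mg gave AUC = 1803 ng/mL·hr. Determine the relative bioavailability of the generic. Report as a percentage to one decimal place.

F_rel = (AUC_test/D_test) / (AUC_ref/D_ref)
      = (2814/50) / (1803/50)
      = 56.28 / 36.06 = 1.5607 = 156.07%

F_rel = 156.1%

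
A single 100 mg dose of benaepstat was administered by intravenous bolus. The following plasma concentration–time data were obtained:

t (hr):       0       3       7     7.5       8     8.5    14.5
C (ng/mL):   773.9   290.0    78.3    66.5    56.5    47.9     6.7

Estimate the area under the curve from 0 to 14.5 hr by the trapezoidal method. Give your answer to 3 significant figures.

Trapezoidal AUC_0→14.5:
  [0→3]: (773.9+290.0)/2 × 3 = 1595.85
  [3→7]: (290.0+78.3)/2 × 4 = 736.6
  [7→7.5]: (78.3+66.5)/2 × 0.5 = 36.2
  [7.5→8]: (66.5+56.5)/2 × 0.5 = 30.75
  [8→8.5]: (56.5+47.9)/2 × 0.5 = 26.1
  [8.5→14.5]: (47.9+6.7)/2 × 6 = 163.8
  Sum = 2589.3 ng/mL·hr

AUC = 2590 ng/mL·hr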